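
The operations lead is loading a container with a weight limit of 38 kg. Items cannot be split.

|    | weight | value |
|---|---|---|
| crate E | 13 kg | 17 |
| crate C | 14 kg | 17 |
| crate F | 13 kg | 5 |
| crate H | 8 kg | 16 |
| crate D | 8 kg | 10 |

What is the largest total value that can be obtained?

50

Allowing fractional choices, the relaxed optimum would be about 53.9, but items are indivisible.
crate E + crate H + crate D: weight 13 + 8 + 8 = 29 ≤ 38, value 17 + 16 + 10 = 43.
crate E + crate C + crate D: weight 13 + 14 + 8 = 35 ≤ 38, value 17 + 17 + 10 = 44.
crate E + crate C + crate H: weight 13 + 14 + 8 = 35 ≤ 38, value 17 + 17 + 16 = 50.
Best is crate E, crate C, and crate H with total value 50.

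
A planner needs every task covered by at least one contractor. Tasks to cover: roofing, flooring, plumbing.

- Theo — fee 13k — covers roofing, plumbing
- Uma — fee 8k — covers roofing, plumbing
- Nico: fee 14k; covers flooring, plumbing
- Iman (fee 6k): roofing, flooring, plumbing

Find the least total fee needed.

6

This is a weighted set-cover instance.
Iman alone covers roofing, flooring, plumbing — every task.
Total fee: 6.
No cover costs less than 6.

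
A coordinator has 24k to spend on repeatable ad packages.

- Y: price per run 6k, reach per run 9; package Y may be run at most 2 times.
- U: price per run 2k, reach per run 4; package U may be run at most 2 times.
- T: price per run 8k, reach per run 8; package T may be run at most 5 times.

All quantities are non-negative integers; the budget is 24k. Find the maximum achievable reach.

34

2×Y, 1×U, and 1×T: price 22 ≤ 24, reach 2·9 + 1·4 + 1·8 = 30.
2×Y, 2×U, and 1×T: price 24 ≤ 24, reach 2·9 + 2·4 + 1·8 = 34.
Best is 34.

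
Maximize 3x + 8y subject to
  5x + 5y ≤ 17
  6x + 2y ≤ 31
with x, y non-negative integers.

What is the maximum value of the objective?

24

The continuous relaxation peaks at (0, 3.4) with value 27.20; rounding to a feasible lattice point costs some objective.
(x,y)=(0,3): 5·0+5·3=15≤17, 6·0+2·3=6≤31, objective 24.
(x,y)=(1,2): 5·1+5·2=15≤17, 6·1+2·2=10≤31, objective 19.
(x,y)=(0,2): 5·0+5·2=10≤17, 6·0+2·2=4≤31, objective 16.
Maximum is 24 at (x,y)=(0,3).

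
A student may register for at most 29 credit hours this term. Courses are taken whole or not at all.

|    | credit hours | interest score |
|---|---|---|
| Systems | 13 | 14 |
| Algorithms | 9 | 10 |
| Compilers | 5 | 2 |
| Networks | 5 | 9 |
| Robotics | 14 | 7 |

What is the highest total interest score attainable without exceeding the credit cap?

33

This is an integer program with binary decision variables.
Allowing fractional choices, the relaxed optimum would be about 34.0, but courses are indivisible.
Algorithms + Networks + Robotics: credit hours 9 + 5 + 14 = 28 ≤ 29, interest score 10 + 9 + 7 = 26.
Systems + Algorithms + Networks: credit hours 13 + 9 + 5 = 27 ≤ 29, interest score 14 + 10 + 9 = 33.
Systems + Algorithms + Compilers: credit hours 13 + 9 + 5 = 27 ≤ 29, interest score 14 + 10 + 2 = 26.
Best is Systems, Algorithms, and Networks with total interest score 33.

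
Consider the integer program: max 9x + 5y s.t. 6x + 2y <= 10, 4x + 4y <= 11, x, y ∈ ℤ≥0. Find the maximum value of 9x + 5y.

14

(x,y)=(1,1): 6·1+2·1=8≤10, 4·1+4·1=8≤11, objective 14.
(x,y)=(0,2): 6·0+2·2=4≤10, 4·0+4·2=8≤11, objective 10.
The best lattice point is (1,1), giving 14.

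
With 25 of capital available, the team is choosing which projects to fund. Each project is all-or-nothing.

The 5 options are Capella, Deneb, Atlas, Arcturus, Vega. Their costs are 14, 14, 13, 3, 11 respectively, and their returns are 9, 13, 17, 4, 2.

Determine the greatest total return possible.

21

Take Atlas and Arcturus: cost 13 + 3 = 16 ≤ 25, return 17 + 4 = 21.
No other feasible combination does better.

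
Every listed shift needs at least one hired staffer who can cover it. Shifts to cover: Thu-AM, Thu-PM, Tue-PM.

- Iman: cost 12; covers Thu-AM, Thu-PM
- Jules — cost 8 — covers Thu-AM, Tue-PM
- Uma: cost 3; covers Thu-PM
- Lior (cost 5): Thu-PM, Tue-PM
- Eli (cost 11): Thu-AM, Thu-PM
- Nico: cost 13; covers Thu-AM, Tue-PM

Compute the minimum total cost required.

Choose Jules and Uma: together they cover Thu-AM, Thu-PM, Tue-PM — every shift.
Total cost: 8 + 3 = 11.

11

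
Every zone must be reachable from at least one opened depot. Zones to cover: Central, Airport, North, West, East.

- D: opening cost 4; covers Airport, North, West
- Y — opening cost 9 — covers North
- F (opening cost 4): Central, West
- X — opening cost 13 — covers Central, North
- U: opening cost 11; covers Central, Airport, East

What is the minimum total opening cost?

15

This is an integer covering problem.
The greedy cost-per-new-zone heuristic would pick D, F, and U for 19, but a cheaper cover exists.
Choose D and U: together they cover Central, Airport, North, West, East — every zone.
Total opening cost: 4 + 11 = 15.
No cover costs less than 15.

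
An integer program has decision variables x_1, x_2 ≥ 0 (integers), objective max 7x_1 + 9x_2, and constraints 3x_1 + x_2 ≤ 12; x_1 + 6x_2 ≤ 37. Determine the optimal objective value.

61

(x_1,x_2)=(1,6) is feasible, giving 61.
(x_1,x_2)=(2,5) is feasible, giving 59.
No feasible integer point exceeds 61.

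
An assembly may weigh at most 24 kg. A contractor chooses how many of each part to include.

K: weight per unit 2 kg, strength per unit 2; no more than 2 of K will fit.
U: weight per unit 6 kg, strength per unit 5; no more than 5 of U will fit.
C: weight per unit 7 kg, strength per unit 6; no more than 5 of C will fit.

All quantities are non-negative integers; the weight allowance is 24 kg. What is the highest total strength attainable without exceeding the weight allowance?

21

K has the best ratio (2/2); taking only K gives at most 2×2 = 4 (stopped by the supply cap of 2).
Mixing does better — 2×K, 1×U, and 2×C: weight 24 ≤ 24, strength 2·2 + 1·5 + 2·6 = 21.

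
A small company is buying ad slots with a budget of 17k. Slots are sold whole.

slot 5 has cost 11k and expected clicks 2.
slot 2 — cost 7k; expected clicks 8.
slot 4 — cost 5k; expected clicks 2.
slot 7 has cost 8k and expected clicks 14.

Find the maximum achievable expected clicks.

22

slot 2 + slot 7: cost 7 + 8 = 15 ≤ 17, expected clicks 8 + 14 = 22.
slot 4 + slot 7: cost 5 + 8 = 13 ≤ 17, expected clicks 2 + 14 = 16.
slot 7: cost 8 ≤ 17, expected clicks 14.
Best is slot 2 and slot 7 with total expected clicks 22.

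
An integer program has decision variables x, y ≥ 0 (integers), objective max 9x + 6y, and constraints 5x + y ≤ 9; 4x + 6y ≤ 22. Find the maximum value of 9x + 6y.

27

The continuous relaxation peaks at (1.23, 2.85) with value 28.15; rounding to a feasible lattice point costs some objective.
(x,y)=(1,3): 5·1+1·3=8≤9, 4·1+6·3=22≤22, objective 27.
(x,y)=(1,2): 5·1+1·2=7≤9, 4·1+6·2=16≤22, objective 21.
Maximum is 27 at (x,y)=(1,3).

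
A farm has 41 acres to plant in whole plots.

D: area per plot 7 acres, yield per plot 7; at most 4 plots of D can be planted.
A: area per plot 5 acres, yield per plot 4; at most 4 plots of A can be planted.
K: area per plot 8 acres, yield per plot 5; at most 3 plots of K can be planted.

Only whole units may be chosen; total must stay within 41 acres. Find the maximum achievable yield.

4×D, 1×A, and 1×K: area 41 ≤ 41, yield 4·7 + 1·4 + 1·5 = 37.
3×D and 4×A: area 41 ≤ 41, yield 3·7 + 4·4 = 37.
Best is 37.

37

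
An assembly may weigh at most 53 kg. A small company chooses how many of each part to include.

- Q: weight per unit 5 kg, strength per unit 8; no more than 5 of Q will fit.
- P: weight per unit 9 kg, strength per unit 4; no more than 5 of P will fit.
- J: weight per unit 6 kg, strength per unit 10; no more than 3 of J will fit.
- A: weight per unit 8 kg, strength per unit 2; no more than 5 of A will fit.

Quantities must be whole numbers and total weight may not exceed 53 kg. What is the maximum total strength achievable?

J has the best ratio (10/6); taking only J gives at most 3×10 = 30 (stopped by the supply cap of 3).
Mixing does better — 5×Q, 1×P, and 3×J: weight 52 ≤ 53, strength 5·8 + 1·4 + 3·10 = 74.

74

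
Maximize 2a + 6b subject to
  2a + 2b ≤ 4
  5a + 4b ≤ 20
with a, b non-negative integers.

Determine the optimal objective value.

(a,b)=(0,2): 2·0+2·2=4≤4, 5·0+4·2=8≤20, objective 12.
(a,b)=(1,1): 2·1+2·1=4≤4, 5·1+4·1=9≤20, objective 8.
(a,b)=(0,1): 2·0+2·1=2≤4, 5·0+4·1=4≤20, objective 6.
No feasible integer point exceeds 12.

12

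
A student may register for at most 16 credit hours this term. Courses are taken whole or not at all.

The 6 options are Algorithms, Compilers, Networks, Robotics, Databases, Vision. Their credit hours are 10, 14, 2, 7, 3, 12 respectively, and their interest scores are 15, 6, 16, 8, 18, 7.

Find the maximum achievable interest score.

49

Networks + Robotics + Databases: credit hours 2 + 7 + 3 = 12 ≤ 16, interest score 16 + 8 + 18 = 42.
Algorithms + Networks + Databases: credit hours 10 + 2 + 3 = 15 ≤ 16, interest score 15 + 16 + 18 = 49.
Networks + Databases: credit hours 2 + 3 = 5 ≤ 16, interest score 16 + 18 = 34.
Best is Algorithms, Networks, and Databases with total interest score 49.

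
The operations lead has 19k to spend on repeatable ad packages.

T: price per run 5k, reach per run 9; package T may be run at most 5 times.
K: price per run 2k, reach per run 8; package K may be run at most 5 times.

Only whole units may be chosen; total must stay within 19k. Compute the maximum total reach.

K has the best ratio (8/2); taking only K gives at most 5×8 = 40 (stopped by the supply cap of 5).
Mixing does better — 2×T and 4×K: price 18 ≤ 19, reach 2·9 + 4·8 = 50.

50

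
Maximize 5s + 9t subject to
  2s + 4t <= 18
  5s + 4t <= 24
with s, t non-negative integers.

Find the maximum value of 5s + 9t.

(s,t)=(1,4): 2·1+4·4=18≤18, 5·1+4·4=21≤24, objective 41.
(s,t)=(2,3): 2·2+4·3=16≤18, 5·2+4·3=22≤24, objective 37.
(s,t)=(0,4): 2·0+4·4=16≤18, 5·0+4·4=16≤24, objective 36.
(s,t)=(3,2): 2·3+4·2=14≤18, 5·3+4·2=23≤24, objective 33.
The best lattice point is (1,4), giving 41.

41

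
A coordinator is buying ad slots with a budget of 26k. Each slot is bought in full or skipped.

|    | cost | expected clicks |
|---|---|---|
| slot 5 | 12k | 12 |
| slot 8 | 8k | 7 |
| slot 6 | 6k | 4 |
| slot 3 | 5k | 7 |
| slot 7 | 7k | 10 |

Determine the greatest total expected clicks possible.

29

slot 5 + slot 3 + slot 7: cost 12 + 5 + 7 = 24 ≤ 26, expected clicks 12 + 7 + 10 = 29.
slot 5 + slot 8 + slot 3: cost 12 + 8 + 5 = 25 ≤ 26, expected clicks 12 + 7 + 7 = 26.
slot 8 + slot 6 + slot 3 + slot 7: cost 8 + 6 + 5 + 7 = 26 ≤ 26, expected clicks 7 + 4 + 7 + 10 = 28.
Best is slot 5, slot 3, and slot 7 with total expected clicks 29.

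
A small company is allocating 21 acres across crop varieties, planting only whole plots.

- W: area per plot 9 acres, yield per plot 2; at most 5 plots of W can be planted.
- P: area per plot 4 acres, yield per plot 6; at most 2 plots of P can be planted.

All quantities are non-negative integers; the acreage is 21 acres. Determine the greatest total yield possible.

Take 1×W and 2×P: area 17 ≤ 21, yield 1·2 + 2·6 = 14.
P has the best ratio (6/4) and is taken to its limit of 2; remaining capacity is filled optimally with the others.

14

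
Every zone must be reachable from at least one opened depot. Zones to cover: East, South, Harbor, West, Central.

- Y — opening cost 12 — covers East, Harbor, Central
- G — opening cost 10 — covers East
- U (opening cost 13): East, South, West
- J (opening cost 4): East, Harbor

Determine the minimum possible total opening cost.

Choose Y and U: together they cover East, South, Harbor, West, Central — every zone.
Total opening cost: 12 + 13 = 25.

25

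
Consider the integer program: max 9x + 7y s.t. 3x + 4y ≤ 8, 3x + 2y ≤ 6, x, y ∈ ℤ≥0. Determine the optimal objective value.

(x,y)=(2,0): 3·2+4·0=6≤8, 3·2+2·0=6≤6, objective 18.
(x,y)=(1,1): 3·1+4·1=7≤8, 3·1+2·1=5≤6, objective 16.
(x,y)=(0,2): 3·0+4·2=8≤8, 3·0+2·2=4≤6, objective 14.
The best lattice point is (2,0), giving 18.

18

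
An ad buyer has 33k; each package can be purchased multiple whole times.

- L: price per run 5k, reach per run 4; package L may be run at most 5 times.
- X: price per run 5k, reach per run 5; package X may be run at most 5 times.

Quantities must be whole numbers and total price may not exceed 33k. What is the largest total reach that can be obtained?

29

X has the best ratio (5/5); taking only X gives at most 5×5 = 25 (stopped by the supply cap of 5).
Mixing does better — 1×L and 5×X: price 30 ≤ 33, reach 1·4 + 5·5 = 29.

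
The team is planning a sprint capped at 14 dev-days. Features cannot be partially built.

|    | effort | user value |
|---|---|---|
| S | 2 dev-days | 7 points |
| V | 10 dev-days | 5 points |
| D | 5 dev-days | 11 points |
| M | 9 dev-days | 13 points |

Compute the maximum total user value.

Allowing fractional choices, the relaxed optimum would be about 28.1, but features are indivisible.
S + D: effort 2 + 5 = 7 ≤ 14, user value 7 + 11 = 18.
D + M: effort 5 + 9 = 14 ≤ 14, user value 11 + 13 = 24.
S + M: effort 2 + 9 = 11 ≤ 14, user value 7 + 13 = 20.
Best is D and M with total user value 24.

24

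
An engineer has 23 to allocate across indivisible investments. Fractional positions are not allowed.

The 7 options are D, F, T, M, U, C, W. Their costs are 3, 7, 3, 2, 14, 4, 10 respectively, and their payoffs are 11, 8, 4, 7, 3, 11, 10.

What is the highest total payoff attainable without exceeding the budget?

Allowing fractional choices, the relaxed optimum would be about 45.0, but investments are indivisible.
D + F + T + M + C: cost 3 + 7 + 3 + 2 + 4 = 19 ≤ 23, payoff 11 + 8 + 4 + 7 + 11 = 41.
D + M + C + W: cost 3 + 2 + 4 + 10 = 19 ≤ 23, payoff 11 + 7 + 11 + 10 = 39.
D + T + M + C + W: cost 3 + 3 + 2 + 4 + 10 = 22 ≤ 23, payoff 11 + 4 + 7 + 11 + 10 = 43.
Best is D, T, M, C, and W with total payoff 43.

43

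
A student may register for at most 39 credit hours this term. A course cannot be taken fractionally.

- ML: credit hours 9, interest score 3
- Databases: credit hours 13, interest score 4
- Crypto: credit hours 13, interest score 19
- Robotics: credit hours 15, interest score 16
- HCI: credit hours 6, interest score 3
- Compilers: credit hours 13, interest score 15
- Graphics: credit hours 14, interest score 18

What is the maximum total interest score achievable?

Treat it as a binary knapsack problem.
ML + Crypto + Graphics: credit hours 9 + 13 + 14 = 36 ≤ 39, interest score 3 + 19 + 18 = 40.
Crypto + HCI + Graphics: credit hours 13 + 6 + 14 = 33 ≤ 39, interest score 19 + 3 + 18 = 40.
The maximum interest score is 40; one optimal choice is Crypto, HCI, and Graphics.

40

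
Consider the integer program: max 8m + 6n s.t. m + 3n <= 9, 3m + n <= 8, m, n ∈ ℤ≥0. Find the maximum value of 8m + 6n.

28

Relaxing integrality, the LP optimum is 29.25 at (m,n) = (1.88, 2.38), which is not an integer point.
(m,n)=(2,2): 1·2+3·2=8≤9, 3·2+1·2=8≤8, objective 28.
(m,n)=(2,1): 1·2+3·1=5≤9, 3·2+1·1=7≤8, objective 22.
(m,n)=(1,2): 1·1+3·2=7≤9, 3·1+1·2=5≤8, objective 20.
(m,n)=(0,3): 1·0+3·3=9≤9, 3·0+1·3=3≤8, objective 18.
Maximum is 28 at (m,n)=(2,2).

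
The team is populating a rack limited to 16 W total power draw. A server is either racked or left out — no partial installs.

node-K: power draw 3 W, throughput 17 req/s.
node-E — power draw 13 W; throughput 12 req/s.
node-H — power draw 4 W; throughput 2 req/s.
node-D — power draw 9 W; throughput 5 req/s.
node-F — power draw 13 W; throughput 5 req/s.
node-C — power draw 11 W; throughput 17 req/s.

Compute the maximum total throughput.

34

This is an integer program with binary decision variables.
node-K + node-E: power draw 3 + 13 = 16 ≤ 16, throughput 17 + 12 = 29.
node-K + node-H + node-D: power draw 3 + 4 + 9 = 16 ≤ 16, throughput 17 + 2 + 5 = 24.
node-K + node-C: power draw 3 + 11 = 14 ≤ 16, throughput 17 + 17 = 34.
Best is node-K and node-C with total throughput 34.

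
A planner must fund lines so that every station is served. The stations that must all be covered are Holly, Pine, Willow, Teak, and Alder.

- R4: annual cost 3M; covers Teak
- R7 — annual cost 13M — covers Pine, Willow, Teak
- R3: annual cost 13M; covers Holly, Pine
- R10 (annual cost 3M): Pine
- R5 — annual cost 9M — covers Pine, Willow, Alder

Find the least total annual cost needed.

25

This is a weighted set-cover instance.
Choose R4, R3, and R5: together they cover Holly, Pine, Willow, Teak, Alder — every station.
Total annual cost: 3 + 13 + 9 = 25.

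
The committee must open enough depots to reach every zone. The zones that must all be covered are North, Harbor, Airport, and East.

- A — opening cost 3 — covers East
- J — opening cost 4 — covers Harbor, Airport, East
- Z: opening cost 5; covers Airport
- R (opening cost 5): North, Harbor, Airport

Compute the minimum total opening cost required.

Choose A and R: together they cover North, Harbor, Airport, East — every zone.
Total opening cost: 3 + 5 = 8.

8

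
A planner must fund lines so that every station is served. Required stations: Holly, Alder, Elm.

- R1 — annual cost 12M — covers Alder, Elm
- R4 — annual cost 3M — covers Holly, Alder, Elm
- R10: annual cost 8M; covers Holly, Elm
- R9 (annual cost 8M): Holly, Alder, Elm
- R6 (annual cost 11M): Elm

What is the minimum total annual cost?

3

R4 alone covers Holly, Alder, Elm — every station.
Total annual cost: 3.
No cover costs less than 3.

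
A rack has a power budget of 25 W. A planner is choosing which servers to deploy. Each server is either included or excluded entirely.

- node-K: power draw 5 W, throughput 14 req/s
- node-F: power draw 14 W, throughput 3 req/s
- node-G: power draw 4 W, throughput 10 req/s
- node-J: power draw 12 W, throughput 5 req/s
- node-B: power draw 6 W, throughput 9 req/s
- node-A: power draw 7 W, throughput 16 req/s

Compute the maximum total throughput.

49

This is an integer program with binary decision variables.
Allowing fractional choices, the relaxed optimum would be about 50.2, but servers are indivisible.
node-K + node-G + node-B + node-A: power draw 5 + 4 + 6 + 7 = 22 ≤ 25, throughput 14 + 10 + 9 + 16 = 49.
node-K + node-B + node-A: power draw 5 + 6 + 7 = 18 ≤ 25, throughput 14 + 9 + 16 = 39.
node-K + node-G + node-A: power draw 5 + 4 + 7 = 16 ≤ 25, throughput 14 + 10 + 16 = 40.
Best is node-K, node-G, node-B, and node-A with total throughput 49.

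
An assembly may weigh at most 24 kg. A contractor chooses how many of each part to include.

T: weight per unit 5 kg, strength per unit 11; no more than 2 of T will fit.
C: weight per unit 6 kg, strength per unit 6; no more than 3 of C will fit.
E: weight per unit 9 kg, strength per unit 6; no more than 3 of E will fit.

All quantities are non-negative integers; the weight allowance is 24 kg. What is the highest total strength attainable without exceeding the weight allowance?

T has the best ratio (11/5); taking only T gives at most 2×11 = 22 (stopped by the supply cap of 2).
Mixing does better — 2×T and 2×C: weight 22 ≤ 24, strength 2·11 + 2·6 = 34.

34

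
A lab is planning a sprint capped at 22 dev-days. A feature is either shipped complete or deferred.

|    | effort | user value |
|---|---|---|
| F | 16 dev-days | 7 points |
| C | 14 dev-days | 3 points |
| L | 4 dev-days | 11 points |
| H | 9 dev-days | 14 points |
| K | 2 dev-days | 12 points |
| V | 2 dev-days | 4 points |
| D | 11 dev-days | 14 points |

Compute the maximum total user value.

L + K + V + D: effort 4 + 2 + 2 + 11 = 19 ≤ 22, user value 11 + 12 + 4 + 14 = 41.
L + H + K + V: effort 4 + 9 + 2 + 2 = 17 ≤ 22, user value 11 + 14 + 12 + 4 = 41.
H + K + D: effort 9 + 2 + 11 = 22 ≤ 22, user value 14 + 12 + 14 = 40.
The maximum user value is 41; one optimal choice is L, H, K, and V.

41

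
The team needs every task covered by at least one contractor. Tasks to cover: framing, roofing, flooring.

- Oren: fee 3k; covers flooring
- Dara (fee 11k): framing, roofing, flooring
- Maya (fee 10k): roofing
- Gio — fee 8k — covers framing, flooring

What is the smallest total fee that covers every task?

11

The greedy cost-per-new-task heuristic would pick Oren and Dara for 14, but a cheaper cover exists.
Dara alone covers framing, roofing, flooring — every task.
Total fee: 11.
No cover costs less than 11.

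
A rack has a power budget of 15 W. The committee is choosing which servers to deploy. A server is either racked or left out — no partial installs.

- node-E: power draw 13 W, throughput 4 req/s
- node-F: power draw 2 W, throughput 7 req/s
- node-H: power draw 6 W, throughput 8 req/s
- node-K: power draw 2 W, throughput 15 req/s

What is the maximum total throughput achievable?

30

Treat it as a binary knapsack problem.
node-F + node-H + node-K: power draw 2 + 6 + 2 = 10 ≤ 15, throughput 7 + 8 + 15 = 30.
node-H + node-K: power draw 6 + 2 = 8 ≤ 15, throughput 8 + 15 = 23.
node-F + node-K: power draw 2 + 2 = 4 ≤ 15, throughput 7 + 15 = 22.
Best is node-F, node-H, and node-K with total throughput 30.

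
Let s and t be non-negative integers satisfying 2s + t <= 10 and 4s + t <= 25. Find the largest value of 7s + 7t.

70

(s,t)=(0,10): 2·0+1·10=10≤10, 4·0+1·10=10≤25, objective 70.
(s,t)=(0,9): 2·0+1·9=9≤10, 4·0+1·9=9≤25, objective 63.
Maximum is 70 at (s,t)=(0,10).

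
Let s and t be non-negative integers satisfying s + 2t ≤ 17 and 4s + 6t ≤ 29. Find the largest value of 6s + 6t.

42

(s,t)=(7,0): 1·7+2·0=7≤17, 4·7+6·0=28≤29, objective 42.
(s,t)=(6,0): 1·6+2·0=6≤17, 4·6+6·0=24≤29, objective 36.
No feasible integer point exceeds 42.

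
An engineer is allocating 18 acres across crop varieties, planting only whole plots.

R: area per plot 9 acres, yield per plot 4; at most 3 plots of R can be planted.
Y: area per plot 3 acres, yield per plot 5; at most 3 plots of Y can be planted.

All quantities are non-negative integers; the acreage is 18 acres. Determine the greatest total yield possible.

19

Take 1×R and 3×Y: area 18 ≤ 18, yield 1·4 + 3·5 = 19.
Y has the best ratio (5/3) and is taken to its limit of 3; remaining capacity is filled optimally with the others.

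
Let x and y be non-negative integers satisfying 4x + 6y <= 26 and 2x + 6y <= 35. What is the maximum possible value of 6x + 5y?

(x,y)=(6,0): 4·6+6·0=24≤26, 2·6+6·0=12≤35, objective 36.
(x,y)=(5,1): 4·5+6·1=26≤26, 2·5+6·1=16≤35, objective 35.
(x,y)=(5,0): 4·5+6·0=20≤26, 2·5+6·0=10≤35, objective 30.
Maximum is 36 at (x,y)=(6,0).

36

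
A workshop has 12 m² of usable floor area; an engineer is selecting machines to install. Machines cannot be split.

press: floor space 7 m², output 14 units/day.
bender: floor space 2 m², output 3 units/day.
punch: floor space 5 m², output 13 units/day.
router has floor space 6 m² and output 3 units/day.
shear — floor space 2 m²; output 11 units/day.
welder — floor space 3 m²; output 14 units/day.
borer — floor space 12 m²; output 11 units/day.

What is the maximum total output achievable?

bender + punch + shear + welder: floor space 2 + 5 + 2 + 3 = 12 ≤ 12, output 3 + 13 + 11 + 14 = 41.
press + shear + welder: floor space 7 + 2 + 3 = 12 ≤ 12, output 14 + 11 + 14 = 39.
punch + shear + welder: floor space 5 + 2 + 3 = 10 ≤ 12, output 13 + 11 + 14 = 38.
Best is bender, punch, shear, and welder with total output 41.

41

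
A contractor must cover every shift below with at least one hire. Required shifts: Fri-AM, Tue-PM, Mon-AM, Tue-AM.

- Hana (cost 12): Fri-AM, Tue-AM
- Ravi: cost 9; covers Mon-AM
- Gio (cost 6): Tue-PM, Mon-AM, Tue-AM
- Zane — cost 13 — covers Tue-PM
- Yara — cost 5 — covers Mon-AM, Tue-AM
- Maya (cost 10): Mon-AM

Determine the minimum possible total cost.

18

Choose Hana and Gio: together they cover Fri-AM, Tue-PM, Mon-AM, Tue-AM — every shift.
Total cost: 12 + 6 = 18.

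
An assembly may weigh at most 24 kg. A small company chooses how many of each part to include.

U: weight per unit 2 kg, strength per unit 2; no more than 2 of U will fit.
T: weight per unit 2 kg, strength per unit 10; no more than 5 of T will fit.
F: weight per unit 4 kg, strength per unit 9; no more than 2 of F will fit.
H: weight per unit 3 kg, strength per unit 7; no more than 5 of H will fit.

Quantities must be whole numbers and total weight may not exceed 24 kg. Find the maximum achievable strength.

5×T, 2×F, and 2×H: weight 24 ≤ 24, strength 5·10 + 2·9 + 2·7 = 82.
5×T, 1×F, and 3×H: weight 23 ≤ 24, strength 5·10 + 1·9 + 3·7 = 80.
Best is 82.

82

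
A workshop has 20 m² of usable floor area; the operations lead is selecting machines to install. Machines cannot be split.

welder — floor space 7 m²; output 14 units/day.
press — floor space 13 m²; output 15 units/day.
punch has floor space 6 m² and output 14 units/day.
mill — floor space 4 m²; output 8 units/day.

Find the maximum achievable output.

This is an integer program with binary decision variables.
welder + punch + mill: floor space 7 + 6 + 4 = 17 ≤ 20, output 14 + 14 + 8 = 36.
press + punch: floor space 13 + 6 = 19 ≤ 20, output 15 + 14 = 29.
Best is welder, punch, and mill with total output 36.

36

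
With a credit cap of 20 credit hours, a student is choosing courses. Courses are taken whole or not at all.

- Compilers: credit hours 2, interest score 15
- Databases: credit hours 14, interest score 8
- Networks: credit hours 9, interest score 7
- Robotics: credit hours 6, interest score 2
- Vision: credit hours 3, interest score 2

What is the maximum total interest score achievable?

Take Compilers, Networks, Robotics, and Vision: credit hours 2 + 9 + 6 + 3 = 20 ≤ 20, interest score 15 + 7 + 2 + 2 = 26.
No other feasible combination does better.

26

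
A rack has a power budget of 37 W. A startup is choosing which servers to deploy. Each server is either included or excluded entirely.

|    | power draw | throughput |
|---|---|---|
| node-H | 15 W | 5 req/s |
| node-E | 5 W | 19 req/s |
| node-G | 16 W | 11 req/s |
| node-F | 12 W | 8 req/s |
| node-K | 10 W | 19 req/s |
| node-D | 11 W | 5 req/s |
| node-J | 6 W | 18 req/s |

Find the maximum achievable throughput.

Treat it as a binary knapsack problem.
Take node-E, node-G, node-K, and node-J: power draw 5 + 16 + 10 + 6 = 37 ≤ 37, throughput 19 + 11 + 19 + 18 = 67.
No other feasible combination does better.

67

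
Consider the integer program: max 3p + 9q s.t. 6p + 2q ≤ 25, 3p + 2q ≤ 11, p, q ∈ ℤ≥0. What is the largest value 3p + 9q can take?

Relaxing integrality, the LP optimum is 49.50 at (p,q) = (0, 5.5), which is not an integer point.
(p,q)=(0,5): 6·0+2·5=10≤25, 3·0+2·5=10≤11, objective 45.
(p,q)=(1,4): 6·1+2·4=14≤25, 3·1+2·4=11≤11, objective 39.
(p,q)=(0,4): 6·0+2·4=8≤25, 3·0+2·4=8≤11, objective 36.
No feasible integer point exceeds 45.

45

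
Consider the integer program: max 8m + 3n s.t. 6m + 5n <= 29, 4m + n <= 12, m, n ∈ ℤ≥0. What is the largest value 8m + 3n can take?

25

(m,n)=(2,3): 6·2+5·3=27≤29, 4·2+1·3=11≤12, objective 25.
(m,n)=(2,2): 6·2+5·2=22≤29, 4·2+1·2=10≤12, objective 22.
(m,n)=(1,4): 6·1+5·4=26≤29, 4·1+1·4=8≤12, objective 20.
(m,n)=(1,3): 6·1+5·3=21≤29, 4·1+1·3=7≤12, objective 17.
The best lattice point is (2,3), giving 25.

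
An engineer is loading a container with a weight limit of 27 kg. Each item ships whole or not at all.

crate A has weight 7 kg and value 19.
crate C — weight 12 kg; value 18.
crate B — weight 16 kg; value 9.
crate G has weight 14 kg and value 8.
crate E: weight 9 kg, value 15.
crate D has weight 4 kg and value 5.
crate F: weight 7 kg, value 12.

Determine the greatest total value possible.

This is a 0-1 knapsack instance.
crate A + crate E + crate D + crate F: weight 7 + 9 + 4 + 7 = 27 ≤ 27, value 19 + 15 + 5 + 12 = 51.
crate A + crate C + crate F: weight 7 + 12 + 7 = 26 ≤ 27, value 19 + 18 + 12 = 49.
Best is crate A, crate E, crate D, and crate F with total value 51.

51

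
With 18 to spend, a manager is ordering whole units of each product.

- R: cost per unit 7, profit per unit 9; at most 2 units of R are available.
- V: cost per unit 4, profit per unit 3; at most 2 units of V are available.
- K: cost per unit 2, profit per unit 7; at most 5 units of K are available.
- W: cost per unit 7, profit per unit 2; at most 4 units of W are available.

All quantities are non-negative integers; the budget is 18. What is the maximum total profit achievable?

K has the best ratio (7/2); taking only K gives at most 5×7 = 35 (stopped by the supply cap of 5).
Mixing does better — 1×R and 5×K: cost 17 ≤ 18, profit 1·9 + 5·7 = 44.

44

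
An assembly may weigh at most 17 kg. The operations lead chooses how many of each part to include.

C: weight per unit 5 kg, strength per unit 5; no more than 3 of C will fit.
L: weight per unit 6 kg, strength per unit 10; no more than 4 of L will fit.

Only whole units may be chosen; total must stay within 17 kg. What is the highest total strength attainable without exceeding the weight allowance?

25

L has the best ratio (10/6); taking only L gives at most 2×10 = 20 (stopped by the weight limit).
Mixing does better — 1×C and 2×L: weight 17 ≤ 17, strength 1·5 + 2·10 = 25.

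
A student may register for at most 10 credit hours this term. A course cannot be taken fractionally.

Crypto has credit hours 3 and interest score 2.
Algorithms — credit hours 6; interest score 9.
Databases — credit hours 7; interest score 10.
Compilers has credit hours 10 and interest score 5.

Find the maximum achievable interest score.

12

Allowing fractional choices, the relaxed optimum would be about 14.7, but courses are indivisible.
Crypto + Algorithms: credit hours 3 + 6 = 9 ≤ 10, interest score 2 + 9 = 11.
Crypto + Databases: credit hours 3 + 7 = 10 ≤ 10, interest score 2 + 10 = 12.
Databases: credit hours 7 ≤ 10, interest score 10.
Best is Crypto and Databases with total interest score 12.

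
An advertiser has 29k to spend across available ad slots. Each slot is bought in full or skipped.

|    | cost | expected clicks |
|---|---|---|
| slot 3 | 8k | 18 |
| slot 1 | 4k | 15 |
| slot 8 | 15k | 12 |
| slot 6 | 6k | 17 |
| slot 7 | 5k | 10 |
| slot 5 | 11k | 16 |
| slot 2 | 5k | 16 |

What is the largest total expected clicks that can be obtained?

Take slot 3, slot 1, slot 6, slot 7, and slot 2: cost 8 + 4 + 6 + 5 + 5 = 28 ≤ 29, expected clicks 18 + 15 + 17 + 10 + 16 = 76.
No other feasible combination does better.

76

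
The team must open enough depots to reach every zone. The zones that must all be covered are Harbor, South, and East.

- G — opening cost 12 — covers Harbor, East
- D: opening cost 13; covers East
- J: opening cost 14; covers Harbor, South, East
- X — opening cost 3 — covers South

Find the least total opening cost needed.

14

The greedy cost-per-new-zone heuristic would pick X and G for 15, but a cheaper cover exists.
J alone covers Harbor, South, East — every zone.
Total opening cost: 14.
No cover costs less than 14.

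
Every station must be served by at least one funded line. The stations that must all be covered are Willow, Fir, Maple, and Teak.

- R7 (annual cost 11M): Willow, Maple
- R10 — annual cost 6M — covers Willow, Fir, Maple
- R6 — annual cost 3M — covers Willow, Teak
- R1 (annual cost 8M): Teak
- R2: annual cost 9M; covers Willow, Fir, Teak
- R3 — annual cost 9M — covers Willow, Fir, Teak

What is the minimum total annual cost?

Choose R10 and R6: together they cover Willow, Fir, Maple, Teak — every station.
Total annual cost: 6 + 3 = 9.
No cover costs less than 9.

9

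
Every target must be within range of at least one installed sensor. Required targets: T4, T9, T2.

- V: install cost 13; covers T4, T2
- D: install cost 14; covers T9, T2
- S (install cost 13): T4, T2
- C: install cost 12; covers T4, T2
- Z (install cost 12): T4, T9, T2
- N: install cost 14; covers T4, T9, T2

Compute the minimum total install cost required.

Z alone covers T4, T9, T2 — every target.
Total install cost: 12.

12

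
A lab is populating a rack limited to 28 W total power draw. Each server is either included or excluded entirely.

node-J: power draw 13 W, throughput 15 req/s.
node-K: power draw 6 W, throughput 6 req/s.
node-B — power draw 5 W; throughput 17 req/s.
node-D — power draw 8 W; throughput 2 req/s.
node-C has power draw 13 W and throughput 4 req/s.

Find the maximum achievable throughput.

38

Treat it as a binary knapsack problem.
Allowing fractional choices, the relaxed optimum would be about 39.2, but servers are indivisible.
node-J + node-B + node-D: power draw 13 + 5 + 8 = 26 ≤ 28, throughput 15 + 17 + 2 = 34.
node-J + node-B: power draw 13 + 5 = 18 ≤ 28, throughput 15 + 17 = 32.
node-J + node-K + node-B: power draw 13 + 6 + 5 = 24 ≤ 28, throughput 15 + 6 + 17 = 38.
Best is node-J, node-K, and node-B with total throughput 38.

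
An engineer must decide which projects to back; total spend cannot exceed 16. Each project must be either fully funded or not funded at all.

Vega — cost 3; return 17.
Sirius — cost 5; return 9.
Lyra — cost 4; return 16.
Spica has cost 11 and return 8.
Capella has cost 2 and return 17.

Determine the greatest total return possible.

59

Vega + Sirius + Lyra + Capella: cost 3 + 5 + 4 + 2 = 14 ≤ 16, return 17 + 9 + 16 + 17 = 59.
Vega + Lyra + Capella: cost 3 + 4 + 2 = 9 ≤ 16, return 17 + 16 + 17 = 50.
Vega + Sirius + Capella: cost 3 + 5 + 2 = 10 ≤ 16, return 17 + 9 + 17 = 43.
Best is Vega, Sirius, Lyra, and Capella with total return 59.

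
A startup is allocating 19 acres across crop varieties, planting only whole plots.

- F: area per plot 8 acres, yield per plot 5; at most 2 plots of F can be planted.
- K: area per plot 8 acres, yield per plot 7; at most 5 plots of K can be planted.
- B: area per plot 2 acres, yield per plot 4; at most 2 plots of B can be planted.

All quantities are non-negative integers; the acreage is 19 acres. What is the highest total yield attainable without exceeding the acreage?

18

B has the best ratio (4/2); taking only B gives at most 2×4 = 8 (stopped by the supply cap of 2).
Mixing does better — 2×K and 1×B: area 18 ≤ 19, yield 2·7 + 1·4 = 18.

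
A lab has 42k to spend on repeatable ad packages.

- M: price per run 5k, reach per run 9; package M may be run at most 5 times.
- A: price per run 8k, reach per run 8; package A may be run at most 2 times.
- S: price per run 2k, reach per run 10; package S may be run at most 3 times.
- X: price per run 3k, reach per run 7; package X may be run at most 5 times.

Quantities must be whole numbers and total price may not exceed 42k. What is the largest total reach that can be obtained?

Take 4×M, 3×S, and 5×X: price 41 ≤ 42, reach 4·9 + 3·10 + 5·7 = 101.
S has the best ratio (10/2) and is taken to its limit of 3; remaining capacity is filled optimally with the others.

101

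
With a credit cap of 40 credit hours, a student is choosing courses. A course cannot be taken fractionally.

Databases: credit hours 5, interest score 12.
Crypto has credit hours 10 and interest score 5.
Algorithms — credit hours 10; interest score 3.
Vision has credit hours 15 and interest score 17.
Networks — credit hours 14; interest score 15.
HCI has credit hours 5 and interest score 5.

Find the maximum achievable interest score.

49

Take Databases, Vision, Networks, and HCI: credit hours 5 + 15 + 14 + 5 = 39 ≤ 40, interest score 12 + 17 + 15 + 5 = 49.
No other feasible combination does better.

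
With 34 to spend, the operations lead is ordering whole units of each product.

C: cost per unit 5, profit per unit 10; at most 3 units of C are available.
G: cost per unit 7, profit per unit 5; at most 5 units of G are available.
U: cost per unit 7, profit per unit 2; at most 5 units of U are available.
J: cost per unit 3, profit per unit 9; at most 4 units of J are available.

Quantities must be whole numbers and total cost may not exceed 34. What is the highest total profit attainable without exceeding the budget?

Take 3×C, 1×G, and 4×J: cost 34 ≤ 34, profit 3·10 + 1·5 + 4·9 = 71.
J has the best ratio (9/3) and is taken to its limit of 4; remaining capacity is filled optimally with the others.

71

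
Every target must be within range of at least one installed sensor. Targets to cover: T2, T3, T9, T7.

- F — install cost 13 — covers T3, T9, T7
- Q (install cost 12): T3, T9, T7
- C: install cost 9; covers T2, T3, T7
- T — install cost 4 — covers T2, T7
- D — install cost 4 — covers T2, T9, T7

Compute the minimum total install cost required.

Choose C and D: together they cover T2, T3, T9, T7 — every target.
Total install cost: 9 + 4 = 13.
No cover costs less than 13.

13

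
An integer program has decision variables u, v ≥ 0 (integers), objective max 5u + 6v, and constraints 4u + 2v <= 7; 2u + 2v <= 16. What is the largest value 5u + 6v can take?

Relaxing integrality, the LP optimum is 21.00 at (u,v) = (0, 3.5), which is not an integer point.
(u,v)=(0,3): 4·0+2·3=6≤7, 2·0+2·3=6≤16, objective 18.
(u,v)=(0,2): 4·0+2·2=4≤7, 2·0+2·2=4≤16, objective 12.
No feasible integer point exceeds 18.

18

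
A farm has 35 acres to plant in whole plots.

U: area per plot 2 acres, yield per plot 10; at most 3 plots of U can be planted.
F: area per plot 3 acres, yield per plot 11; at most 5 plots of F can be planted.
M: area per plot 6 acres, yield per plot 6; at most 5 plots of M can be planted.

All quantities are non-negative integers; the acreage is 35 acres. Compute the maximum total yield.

This is a bounded integer knapsack.
U has the best ratio (10/2); taking only U gives at most 3×10 = 30 (stopped by the supply cap of 3).
Mixing does better — 3×U, 5×F, and 2×M: area 33 ≤ 35, yield 3·10 + 5·11 + 2·6 = 97.

97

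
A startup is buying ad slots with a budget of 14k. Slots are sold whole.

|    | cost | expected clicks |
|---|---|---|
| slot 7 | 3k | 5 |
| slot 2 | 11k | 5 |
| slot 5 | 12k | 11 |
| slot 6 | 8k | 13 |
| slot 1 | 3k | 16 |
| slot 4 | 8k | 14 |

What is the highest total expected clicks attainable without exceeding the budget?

slot 7 + slot 6 + slot 1: cost 3 + 8 + 3 = 14 ≤ 14, expected clicks 5 + 13 + 16 = 34.
slot 7 + slot 1 + slot 4: cost 3 + 3 + 8 = 14 ≤ 14, expected clicks 5 + 16 + 14 = 35.
slot 1 + slot 4: cost 3 + 8 = 11 ≤ 14, expected clicks 16 + 14 = 30.
Best is slot 7, slot 1, and slot 4 with total expected clicks 35.

35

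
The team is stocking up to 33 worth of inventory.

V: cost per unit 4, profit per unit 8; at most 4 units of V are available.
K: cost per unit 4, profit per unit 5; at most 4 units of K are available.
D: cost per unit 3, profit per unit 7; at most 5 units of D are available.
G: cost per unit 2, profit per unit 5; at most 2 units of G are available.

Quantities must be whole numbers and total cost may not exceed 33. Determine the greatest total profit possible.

4×V, 5×D, and 1×G: cost 33 ≤ 33, profit 4·8 + 5·7 + 1·5 = 72.
4×V, 4×D, and 2×G: cost 32 ≤ 33, profit 4·8 + 4·7 + 2·5 = 70.
Best is 72.

72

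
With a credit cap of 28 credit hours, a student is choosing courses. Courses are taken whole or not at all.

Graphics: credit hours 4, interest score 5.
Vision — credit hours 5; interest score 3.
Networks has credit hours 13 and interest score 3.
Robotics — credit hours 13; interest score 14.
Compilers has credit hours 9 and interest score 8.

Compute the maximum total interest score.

This is an integer program with binary decision variables.
Allowing fractional choices, the relaxed optimum would be about 28.2, but courses are indivisible.
Vision + Robotics + Compilers: credit hours 5 + 13 + 9 = 27 ≤ 28, interest score 3 + 14 + 8 = 25.
Graphics + Vision + Robotics: credit hours 4 + 5 + 13 = 22 ≤ 28, interest score 5 + 3 + 14 = 22.
Graphics + Robotics + Compilers: credit hours 4 + 13 + 9 = 26 ≤ 28, interest score 5 + 14 + 8 = 27.
Best is Graphics, Robotics, and Compilers with total interest score 27.

27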